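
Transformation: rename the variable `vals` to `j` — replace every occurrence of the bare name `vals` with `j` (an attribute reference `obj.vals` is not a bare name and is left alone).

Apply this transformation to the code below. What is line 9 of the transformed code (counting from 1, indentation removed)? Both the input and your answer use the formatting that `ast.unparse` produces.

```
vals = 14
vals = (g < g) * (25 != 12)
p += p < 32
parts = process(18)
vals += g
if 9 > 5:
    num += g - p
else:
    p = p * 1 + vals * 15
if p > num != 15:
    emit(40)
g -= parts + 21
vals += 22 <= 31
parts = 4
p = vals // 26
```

Transformed code:
j = 14
j = (g < g) * (25 != 12)
p += p < 32
parts = process(18)
j += g
if 9 > 5:
    num += g - p
else:
    p = p * 1 + j * 15
if p > num != 15:
    emit(40)
g -= parts + 21
j += 22 <= 31
parts = 4
p = j // 26

p = p * 1 + j * 15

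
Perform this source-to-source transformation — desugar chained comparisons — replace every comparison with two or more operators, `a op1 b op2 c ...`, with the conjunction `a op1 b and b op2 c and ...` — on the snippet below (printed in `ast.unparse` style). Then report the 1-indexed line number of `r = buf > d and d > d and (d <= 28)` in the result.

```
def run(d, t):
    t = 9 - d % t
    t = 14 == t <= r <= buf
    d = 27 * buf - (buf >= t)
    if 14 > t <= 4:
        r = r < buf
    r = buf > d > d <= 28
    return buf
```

7

Transformed code:
def run(d, t):
    t = 9 - d % t
    t = 14 == t and t <= r and (r <= buf)
    d = 27 * buf - (buf >= t)
    if 14 > t and t <= 4:
        r = r < buf
    r = buf > d and d > d and (d <= 28)
    return buf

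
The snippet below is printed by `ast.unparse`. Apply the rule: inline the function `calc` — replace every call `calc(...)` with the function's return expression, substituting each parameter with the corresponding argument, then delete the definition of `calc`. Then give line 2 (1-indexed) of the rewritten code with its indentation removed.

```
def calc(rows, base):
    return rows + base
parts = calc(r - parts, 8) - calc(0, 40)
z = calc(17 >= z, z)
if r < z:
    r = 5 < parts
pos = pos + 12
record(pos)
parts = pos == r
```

Transformed code:
parts = r - parts + 8 - (0 + 40)
z = (17 >= z) + z
if r < z:
    r = 5 < parts
pos = pos + 12
record(pos)
parts = pos == r

z = (17 >= z) + z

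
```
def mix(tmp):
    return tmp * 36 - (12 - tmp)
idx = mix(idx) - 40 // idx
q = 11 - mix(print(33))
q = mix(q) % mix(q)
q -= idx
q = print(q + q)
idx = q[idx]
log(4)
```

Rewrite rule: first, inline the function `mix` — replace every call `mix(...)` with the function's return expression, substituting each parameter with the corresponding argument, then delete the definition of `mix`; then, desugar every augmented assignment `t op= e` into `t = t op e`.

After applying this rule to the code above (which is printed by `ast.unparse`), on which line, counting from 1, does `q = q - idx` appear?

4

Transformed code:
idx = idx * 36 - (12 - idx) - 40 // idx
q = 11 - (print(33) * 36 - (12 - print(33)))
q = (q * 36 - (12 - q)) % (q * 36 - (12 - q))
q = q - idx
q = print(q + q)
idx = q[idx]
log(4)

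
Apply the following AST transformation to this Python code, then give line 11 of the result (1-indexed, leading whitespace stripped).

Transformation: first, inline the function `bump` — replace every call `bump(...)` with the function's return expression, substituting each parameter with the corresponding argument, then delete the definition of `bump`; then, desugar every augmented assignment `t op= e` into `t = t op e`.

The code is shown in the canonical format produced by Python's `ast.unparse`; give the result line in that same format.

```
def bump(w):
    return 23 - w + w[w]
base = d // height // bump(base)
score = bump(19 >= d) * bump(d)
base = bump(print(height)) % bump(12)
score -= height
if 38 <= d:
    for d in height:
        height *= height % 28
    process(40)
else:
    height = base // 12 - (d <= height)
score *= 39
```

Transformed code:
base = d // height // (23 - base + base[base])
score = (23 - (19 >= d) + (19 >= d)[19 >= d]) * (23 - d + d[d])
base = (23 - print(height) + print(height)[print(height)]) % (23 - 12 + 12[12])
score = score - height
if 38 <= d:
    for d in height:
        height = height * (height % 28)
    process(40)
else:
    height = base // 12 - (d <= height)
score = score * 39

score = score * 39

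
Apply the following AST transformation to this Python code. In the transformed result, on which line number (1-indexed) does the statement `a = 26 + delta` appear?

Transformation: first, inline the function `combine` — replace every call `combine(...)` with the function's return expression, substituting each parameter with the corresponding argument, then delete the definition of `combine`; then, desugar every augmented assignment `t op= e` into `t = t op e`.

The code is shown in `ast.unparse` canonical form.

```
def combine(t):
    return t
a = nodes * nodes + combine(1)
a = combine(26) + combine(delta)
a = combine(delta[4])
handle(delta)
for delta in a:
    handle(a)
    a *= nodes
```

2

Transformed code:
a = nodes * nodes + 1
a = 26 + delta
a = delta[4]
handle(delta)
for delta in a:
    handle(a)
    a = a * nodes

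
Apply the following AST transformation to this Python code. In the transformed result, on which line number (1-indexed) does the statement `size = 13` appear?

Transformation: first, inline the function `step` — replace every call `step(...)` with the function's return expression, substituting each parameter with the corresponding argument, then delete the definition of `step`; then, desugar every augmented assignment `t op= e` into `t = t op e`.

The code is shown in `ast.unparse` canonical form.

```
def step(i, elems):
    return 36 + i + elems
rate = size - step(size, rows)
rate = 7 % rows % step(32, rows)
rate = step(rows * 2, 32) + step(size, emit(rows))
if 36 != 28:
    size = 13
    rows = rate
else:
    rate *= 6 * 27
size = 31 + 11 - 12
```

Transformed code:
rate = size - (36 + size + rows)
rate = 7 % rows % (36 + 32 + rows)
rate = 36 + rows * 2 + 32 + (36 + size + emit(rows))
if 36 != 28:
    size = 13
    rows = rate
else:
    rate = rate * (6 * 27)
size = 31 + 11 - 12

5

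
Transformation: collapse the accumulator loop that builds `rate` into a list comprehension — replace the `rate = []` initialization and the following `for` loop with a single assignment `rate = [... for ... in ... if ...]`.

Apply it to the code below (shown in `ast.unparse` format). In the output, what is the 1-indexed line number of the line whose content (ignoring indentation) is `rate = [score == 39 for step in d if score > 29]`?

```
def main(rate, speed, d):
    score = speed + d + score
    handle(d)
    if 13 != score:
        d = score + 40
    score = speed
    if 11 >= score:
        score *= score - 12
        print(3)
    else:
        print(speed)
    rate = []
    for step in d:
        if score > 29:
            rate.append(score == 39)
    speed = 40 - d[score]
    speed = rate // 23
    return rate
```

12

Transformed code:
def main(rate, speed, d):
    score = speed + d + score
    handle(d)
    if 13 != score:
        d = score + 40
    score = speed
    if 11 >= score:
        score *= score - 12
        print(3)
    else:
        print(speed)
    rate = [score == 39 for step in d if score > 29]
    speed = 40 - d[score]
    speed = rate // 23
    return rate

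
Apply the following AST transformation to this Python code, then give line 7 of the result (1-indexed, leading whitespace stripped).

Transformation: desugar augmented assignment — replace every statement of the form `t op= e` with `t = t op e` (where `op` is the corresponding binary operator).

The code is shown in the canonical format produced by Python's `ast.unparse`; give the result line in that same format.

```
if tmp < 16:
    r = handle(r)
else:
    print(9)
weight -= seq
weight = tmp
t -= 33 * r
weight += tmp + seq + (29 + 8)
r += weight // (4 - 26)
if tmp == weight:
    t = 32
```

Transformed code:
if tmp < 16:
    r = handle(r)
else:
    print(9)
weight = weight - seq
weight = tmp
t = t - 33 * r
weight = weight + (tmp + seq + (29 + 8))
r = r + weight // (4 - 26)
if tmp == weight:
    t = 32

t = t - 33 * r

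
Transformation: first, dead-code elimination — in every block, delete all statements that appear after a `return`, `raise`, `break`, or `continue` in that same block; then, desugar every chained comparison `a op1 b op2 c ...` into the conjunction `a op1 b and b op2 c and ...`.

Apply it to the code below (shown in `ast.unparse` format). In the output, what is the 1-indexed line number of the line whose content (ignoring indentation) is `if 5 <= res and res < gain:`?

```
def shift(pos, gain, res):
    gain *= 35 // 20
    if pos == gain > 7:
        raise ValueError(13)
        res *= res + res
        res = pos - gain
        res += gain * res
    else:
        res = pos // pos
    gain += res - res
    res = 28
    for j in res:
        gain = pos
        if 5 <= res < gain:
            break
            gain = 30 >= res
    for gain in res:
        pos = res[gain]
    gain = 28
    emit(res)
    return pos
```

Transformed code:
def shift(pos, gain, res):
    gain *= 35 // 20
    if pos == gain and gain > 7:
        raise ValueError(13)
    else:
        res = pos // pos
    gain += res - res
    res = 28
    for j in res:
        gain = pos
        if 5 <= res and res < gain:
            break
    for gain in res:
        pos = res[gain]
    gain = 28
    emit(res)
    return pos

11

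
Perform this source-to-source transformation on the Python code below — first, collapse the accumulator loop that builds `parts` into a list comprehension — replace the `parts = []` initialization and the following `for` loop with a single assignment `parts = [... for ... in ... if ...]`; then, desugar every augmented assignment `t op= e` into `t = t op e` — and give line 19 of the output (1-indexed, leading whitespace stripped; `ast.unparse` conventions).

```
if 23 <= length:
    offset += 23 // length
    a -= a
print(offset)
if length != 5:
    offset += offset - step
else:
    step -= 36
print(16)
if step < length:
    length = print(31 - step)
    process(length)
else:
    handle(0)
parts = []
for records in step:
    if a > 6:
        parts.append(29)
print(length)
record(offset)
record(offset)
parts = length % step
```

parts = length % step

Transformed code:
if 23 <= length:
    offset = offset + 23 // length
    a = a - a
print(offset)
if length != 5:
    offset = offset + (offset - step)
else:
    step = step - 36
print(16)
if step < length:
    length = print(31 - step)
    process(length)
else:
    handle(0)
parts = [29 for records in step if a > 6]
print(length)
record(offset)
record(offset)
parts = length % step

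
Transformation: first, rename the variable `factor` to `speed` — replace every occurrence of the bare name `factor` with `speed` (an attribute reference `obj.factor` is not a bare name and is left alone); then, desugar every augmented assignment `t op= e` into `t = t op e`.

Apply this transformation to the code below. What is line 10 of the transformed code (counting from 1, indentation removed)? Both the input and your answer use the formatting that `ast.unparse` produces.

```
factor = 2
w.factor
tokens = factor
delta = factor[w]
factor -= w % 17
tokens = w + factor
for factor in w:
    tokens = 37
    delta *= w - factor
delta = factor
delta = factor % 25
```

Transformed code:
speed = 2
w.factor
tokens = speed
delta = speed[w]
speed = speed - w % 17
tokens = w + speed
for speed in w:
    tokens = 37
    delta = delta * (w - speed)
delta = speed
delta = speed % 25

delta = speed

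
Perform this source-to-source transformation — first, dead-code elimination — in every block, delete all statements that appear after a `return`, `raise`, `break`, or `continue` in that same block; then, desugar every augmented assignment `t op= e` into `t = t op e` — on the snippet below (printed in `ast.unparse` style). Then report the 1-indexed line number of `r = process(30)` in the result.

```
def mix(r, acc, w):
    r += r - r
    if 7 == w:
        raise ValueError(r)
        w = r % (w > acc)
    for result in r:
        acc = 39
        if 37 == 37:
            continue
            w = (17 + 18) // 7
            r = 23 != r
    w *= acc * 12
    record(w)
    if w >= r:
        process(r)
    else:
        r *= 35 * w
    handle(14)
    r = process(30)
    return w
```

16

Transformed code:
def mix(r, acc, w):
    r = r + (r - r)
    if 7 == w:
        raise ValueError(r)
    for result in r:
        acc = 39
        if 37 == 37:
            continue
    w = w * (acc * 12)
    record(w)
    if w >= r:
        process(r)
    else:
        r = r * (35 * w)
    handle(14)
    r = process(30)
    return w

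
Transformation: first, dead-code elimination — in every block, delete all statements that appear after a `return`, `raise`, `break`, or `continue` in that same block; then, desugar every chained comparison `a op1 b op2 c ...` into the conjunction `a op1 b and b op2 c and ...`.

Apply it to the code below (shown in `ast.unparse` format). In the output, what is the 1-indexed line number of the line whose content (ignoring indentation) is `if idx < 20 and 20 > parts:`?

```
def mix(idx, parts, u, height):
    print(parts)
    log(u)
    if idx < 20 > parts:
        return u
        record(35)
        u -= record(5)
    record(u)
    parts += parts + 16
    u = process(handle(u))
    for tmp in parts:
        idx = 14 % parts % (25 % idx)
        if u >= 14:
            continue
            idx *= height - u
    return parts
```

4

Transformed code:
def mix(idx, parts, u, height):
    print(parts)
    log(u)
    if idx < 20 and 20 > parts:
        return u
    record(u)
    parts += parts + 16
    u = process(handle(u))
    for tmp in parts:
        idx = 14 % parts % (25 % idx)
        if u >= 14:
            continue
    return parts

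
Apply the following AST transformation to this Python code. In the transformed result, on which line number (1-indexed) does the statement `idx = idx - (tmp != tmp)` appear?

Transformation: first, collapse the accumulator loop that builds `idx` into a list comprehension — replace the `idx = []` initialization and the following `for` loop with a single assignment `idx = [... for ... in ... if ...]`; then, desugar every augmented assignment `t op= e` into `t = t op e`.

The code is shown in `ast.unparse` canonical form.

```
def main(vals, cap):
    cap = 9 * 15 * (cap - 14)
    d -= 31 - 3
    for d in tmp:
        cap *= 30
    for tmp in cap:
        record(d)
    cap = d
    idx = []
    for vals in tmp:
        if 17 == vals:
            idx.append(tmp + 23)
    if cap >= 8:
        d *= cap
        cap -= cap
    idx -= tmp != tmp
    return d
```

13

Transformed code:
def main(vals, cap):
    cap = 9 * 15 * (cap - 14)
    d = d - (31 - 3)
    for d in tmp:
        cap = cap * 30
    for tmp in cap:
        record(d)
    cap = d
    idx = [tmp + 23 for vals in tmp if 17 == vals]
    if cap >= 8:
        d = d * cap
        cap = cap - cap
    idx = idx - (tmp != tmp)
    return d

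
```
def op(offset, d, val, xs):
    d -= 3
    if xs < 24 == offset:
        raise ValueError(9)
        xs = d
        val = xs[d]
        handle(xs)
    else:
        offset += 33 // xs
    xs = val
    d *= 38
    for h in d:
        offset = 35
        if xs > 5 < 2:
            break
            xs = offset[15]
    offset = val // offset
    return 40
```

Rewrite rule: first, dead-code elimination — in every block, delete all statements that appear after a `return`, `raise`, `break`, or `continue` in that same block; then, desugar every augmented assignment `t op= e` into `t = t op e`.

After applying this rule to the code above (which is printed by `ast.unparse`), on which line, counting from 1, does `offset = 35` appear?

Transformed code:
def op(offset, d, val, xs):
    d = d - 3
    if xs < 24 == offset:
        raise ValueError(9)
    else:
        offset = offset + 33 // xs
    xs = val
    d = d * 38
    for h in d:
        offset = 35
        if xs > 5 < 2:
            break
    offset = val // offset
    return 40

10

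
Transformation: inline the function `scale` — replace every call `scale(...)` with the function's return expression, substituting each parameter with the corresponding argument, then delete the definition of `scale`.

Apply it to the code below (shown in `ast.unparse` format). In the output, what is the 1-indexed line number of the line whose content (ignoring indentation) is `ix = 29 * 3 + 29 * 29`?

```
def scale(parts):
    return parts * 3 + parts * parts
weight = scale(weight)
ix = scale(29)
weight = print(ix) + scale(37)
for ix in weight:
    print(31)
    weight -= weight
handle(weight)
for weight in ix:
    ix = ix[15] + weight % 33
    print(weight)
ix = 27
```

Transformed code:
weight = weight * 3 + weight * weight
ix = 29 * 3 + 29 * 29
weight = print(ix) + (37 * 3 + 37 * 37)
for ix in weight:
    print(31)
    weight -= weight
handle(weight)
for weight in ix:
    ix = ix[15] + weight % 33
    print(weight)
ix = 27

2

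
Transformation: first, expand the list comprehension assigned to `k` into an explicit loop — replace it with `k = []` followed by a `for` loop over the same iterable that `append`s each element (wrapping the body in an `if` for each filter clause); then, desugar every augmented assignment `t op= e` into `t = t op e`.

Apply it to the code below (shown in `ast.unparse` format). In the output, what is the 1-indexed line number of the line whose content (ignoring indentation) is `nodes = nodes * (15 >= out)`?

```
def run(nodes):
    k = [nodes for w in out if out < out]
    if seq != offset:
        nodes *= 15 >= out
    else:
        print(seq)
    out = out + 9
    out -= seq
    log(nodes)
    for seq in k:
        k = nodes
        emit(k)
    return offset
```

Transformed code:
def run(nodes):
    k = []
    for w in out:
        if out < out:
            k.append(nodes)
    if seq != offset:
        nodes = nodes * (15 >= out)
    else:
        print(seq)
    out = out + 9
    out = out - seq
    log(nodes)
    for seq in k:
        k = nodes
        emit(k)
    return offset

7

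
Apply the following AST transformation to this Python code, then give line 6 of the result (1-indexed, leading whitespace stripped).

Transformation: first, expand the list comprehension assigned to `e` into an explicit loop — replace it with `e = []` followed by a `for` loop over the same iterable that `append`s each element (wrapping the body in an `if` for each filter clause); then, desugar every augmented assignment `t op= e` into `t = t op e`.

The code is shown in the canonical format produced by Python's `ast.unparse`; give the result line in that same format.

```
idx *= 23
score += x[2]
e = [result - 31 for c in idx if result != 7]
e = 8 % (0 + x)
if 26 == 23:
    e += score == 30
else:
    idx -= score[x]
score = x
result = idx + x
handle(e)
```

e.append(result - 31)

Transformed code:
idx = idx * 23
score = score + x[2]
e = []
for c in idx:
    if result != 7:
        e.append(result - 31)
e = 8 % (0 + x)
if 26 == 23:
    e = e + (score == 30)
else:
    idx = idx - score[x]
score = x
result = idx + x
handle(e)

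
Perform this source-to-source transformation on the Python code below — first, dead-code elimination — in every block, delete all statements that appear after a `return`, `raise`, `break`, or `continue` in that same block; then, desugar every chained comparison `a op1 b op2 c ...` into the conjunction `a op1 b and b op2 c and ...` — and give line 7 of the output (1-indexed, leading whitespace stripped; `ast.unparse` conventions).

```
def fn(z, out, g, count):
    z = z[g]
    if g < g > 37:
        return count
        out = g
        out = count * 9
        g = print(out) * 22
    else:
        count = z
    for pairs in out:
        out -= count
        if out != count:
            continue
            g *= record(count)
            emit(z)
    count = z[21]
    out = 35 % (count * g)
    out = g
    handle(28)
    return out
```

Transformed code:
def fn(z, out, g, count):
    z = z[g]
    if g < g and g > 37:
        return count
    else:
        count = z
    for pairs in out:
        out -= count
        if out != count:
            continue
    count = z[21]
    out = 35 % (count * g)
    out = g
    handle(28)
    return out

for pairs in out:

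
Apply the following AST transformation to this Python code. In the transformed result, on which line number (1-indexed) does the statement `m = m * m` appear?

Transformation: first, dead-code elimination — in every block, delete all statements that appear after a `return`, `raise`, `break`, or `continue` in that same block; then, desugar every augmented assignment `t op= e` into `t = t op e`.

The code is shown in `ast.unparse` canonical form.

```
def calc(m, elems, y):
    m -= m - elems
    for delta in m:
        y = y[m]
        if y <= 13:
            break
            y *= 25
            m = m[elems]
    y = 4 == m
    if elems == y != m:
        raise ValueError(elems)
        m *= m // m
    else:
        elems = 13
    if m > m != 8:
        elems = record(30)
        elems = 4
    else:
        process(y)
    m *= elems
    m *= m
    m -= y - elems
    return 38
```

18

Transformed code:
def calc(m, elems, y):
    m = m - (m - elems)
    for delta in m:
        y = y[m]
        if y <= 13:
            break
    y = 4 == m
    if elems == y != m:
        raise ValueError(elems)
    else:
        elems = 13
    if m > m != 8:
        elems = record(30)
        elems = 4
    else:
        process(y)
    m = m * elems
    m = m * m
    m = m - (y - elems)
    return 38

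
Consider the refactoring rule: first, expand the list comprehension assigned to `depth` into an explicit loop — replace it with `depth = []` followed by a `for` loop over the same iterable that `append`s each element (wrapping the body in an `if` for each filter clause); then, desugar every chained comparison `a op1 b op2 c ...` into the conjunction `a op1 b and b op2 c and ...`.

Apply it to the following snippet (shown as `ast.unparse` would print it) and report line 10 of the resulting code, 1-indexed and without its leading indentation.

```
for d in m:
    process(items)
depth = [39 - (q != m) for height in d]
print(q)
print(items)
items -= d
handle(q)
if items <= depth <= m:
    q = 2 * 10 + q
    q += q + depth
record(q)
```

if items <= depth and depth <= m:

Transformed code:
for d in m:
    process(items)
depth = []
for height in d:
    depth.append(39 - (q != m))
print(q)
print(items)
items -= d
handle(q)
if items <= depth and depth <= m:
    q = 2 * 10 + q
    q += q + depth
record(q)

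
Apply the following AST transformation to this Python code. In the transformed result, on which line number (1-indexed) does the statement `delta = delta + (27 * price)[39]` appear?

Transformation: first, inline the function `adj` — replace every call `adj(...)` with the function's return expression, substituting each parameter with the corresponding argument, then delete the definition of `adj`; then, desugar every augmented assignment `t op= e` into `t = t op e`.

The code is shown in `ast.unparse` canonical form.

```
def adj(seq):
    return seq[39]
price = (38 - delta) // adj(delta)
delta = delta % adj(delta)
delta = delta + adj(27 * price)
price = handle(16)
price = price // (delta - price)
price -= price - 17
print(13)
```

3

Transformed code:
price = (38 - delta) // delta[39]
delta = delta % delta[39]
delta = delta + (27 * price)[39]
price = handle(16)
price = price // (delta - price)
price = price - (price - 17)
print(13)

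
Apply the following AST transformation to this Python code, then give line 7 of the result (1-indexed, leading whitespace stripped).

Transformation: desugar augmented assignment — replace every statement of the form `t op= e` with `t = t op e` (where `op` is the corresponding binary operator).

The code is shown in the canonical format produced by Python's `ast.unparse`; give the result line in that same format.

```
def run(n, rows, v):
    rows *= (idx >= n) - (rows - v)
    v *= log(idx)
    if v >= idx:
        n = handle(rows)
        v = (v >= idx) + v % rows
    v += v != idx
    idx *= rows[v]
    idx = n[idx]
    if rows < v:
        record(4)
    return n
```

Transformed code:
def run(n, rows, v):
    rows = rows * ((idx >= n) - (rows - v))
    v = v * log(idx)
    if v >= idx:
        n = handle(rows)
        v = (v >= idx) + v % rows
    v = v + (v != idx)
    idx = idx * rows[v]
    idx = n[idx]
    if rows < v:
        record(4)
    return n

v = v + (v != idx)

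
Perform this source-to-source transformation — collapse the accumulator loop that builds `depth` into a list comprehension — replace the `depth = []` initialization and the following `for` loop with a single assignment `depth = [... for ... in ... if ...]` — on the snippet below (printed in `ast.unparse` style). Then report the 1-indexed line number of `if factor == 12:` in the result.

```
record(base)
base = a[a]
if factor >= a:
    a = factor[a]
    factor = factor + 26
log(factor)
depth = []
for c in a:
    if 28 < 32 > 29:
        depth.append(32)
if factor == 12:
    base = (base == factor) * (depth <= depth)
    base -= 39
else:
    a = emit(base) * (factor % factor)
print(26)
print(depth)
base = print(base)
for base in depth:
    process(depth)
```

8

Transformed code:
record(base)
base = a[a]
if factor >= a:
    a = factor[a]
    factor = factor + 26
log(factor)
depth = [32 for c in a if 28 < 32 > 29]
if factor == 12:
    base = (base == factor) * (depth <= depth)
    base -= 39
else:
    a = emit(base) * (factor % factor)
print(26)
print(depth)
base = print(base)
for base in depth:
    process(depth)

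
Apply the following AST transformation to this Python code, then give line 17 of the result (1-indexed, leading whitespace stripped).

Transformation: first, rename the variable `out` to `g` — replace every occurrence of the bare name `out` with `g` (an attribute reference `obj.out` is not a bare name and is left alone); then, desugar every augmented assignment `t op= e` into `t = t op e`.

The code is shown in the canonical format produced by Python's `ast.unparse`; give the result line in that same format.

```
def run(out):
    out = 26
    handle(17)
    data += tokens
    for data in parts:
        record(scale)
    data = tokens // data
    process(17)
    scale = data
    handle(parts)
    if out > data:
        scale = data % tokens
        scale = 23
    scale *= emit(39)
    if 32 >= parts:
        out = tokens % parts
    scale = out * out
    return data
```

Transformed code:
def run(g):
    g = 26
    handle(17)
    data = data + tokens
    for data in parts:
        record(scale)
    data = tokens // data
    process(17)
    scale = data
    handle(parts)
    if g > data:
        scale = data % tokens
        scale = 23
    scale = scale * emit(39)
    if 32 >= parts:
        g = tokens % parts
    scale = g * g
    return data

scale = g * g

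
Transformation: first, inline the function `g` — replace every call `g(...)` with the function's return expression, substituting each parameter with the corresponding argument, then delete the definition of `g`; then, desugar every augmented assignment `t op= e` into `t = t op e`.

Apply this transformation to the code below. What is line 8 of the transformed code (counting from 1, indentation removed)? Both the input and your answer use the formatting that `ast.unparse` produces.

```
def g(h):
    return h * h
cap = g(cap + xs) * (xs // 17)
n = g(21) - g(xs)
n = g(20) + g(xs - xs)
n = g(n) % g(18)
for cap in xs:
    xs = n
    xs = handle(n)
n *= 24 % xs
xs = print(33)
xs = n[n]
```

Transformed code:
cap = (cap + xs) * (cap + xs) * (xs // 17)
n = 21 * 21 - xs * xs
n = 20 * 20 + (xs - xs) * (xs - xs)
n = n * n % (18 * 18)
for cap in xs:
    xs = n
    xs = handle(n)
n = n * (24 % xs)
xs = print(33)
xs = n[n]

n = n * (24 % xs)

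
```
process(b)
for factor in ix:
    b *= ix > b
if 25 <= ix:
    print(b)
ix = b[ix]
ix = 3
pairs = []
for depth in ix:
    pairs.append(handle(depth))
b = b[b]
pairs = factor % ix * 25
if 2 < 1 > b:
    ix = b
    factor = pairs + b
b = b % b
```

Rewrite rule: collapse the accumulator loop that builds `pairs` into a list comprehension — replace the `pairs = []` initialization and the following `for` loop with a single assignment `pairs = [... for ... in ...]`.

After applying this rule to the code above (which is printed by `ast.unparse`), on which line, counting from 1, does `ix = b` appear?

Transformed code:
process(b)
for factor in ix:
    b *= ix > b
if 25 <= ix:
    print(b)
ix = b[ix]
ix = 3
pairs = [handle(depth) for depth in ix]
b = b[b]
pairs = factor % ix * 25
if 2 < 1 > b:
    ix = b
    factor = pairs + b
b = b % b

12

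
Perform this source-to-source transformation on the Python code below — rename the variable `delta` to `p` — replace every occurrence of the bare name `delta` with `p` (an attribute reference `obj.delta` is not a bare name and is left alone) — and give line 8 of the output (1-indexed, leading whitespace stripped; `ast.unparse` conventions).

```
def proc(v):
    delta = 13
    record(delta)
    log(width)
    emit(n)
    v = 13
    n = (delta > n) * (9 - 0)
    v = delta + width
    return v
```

Transformed code:
def proc(v):
    p = 13
    record(p)
    log(width)
    emit(n)
    v = 13
    n = (p > n) * (9 - 0)
    v = p + width
    return v

v = p + width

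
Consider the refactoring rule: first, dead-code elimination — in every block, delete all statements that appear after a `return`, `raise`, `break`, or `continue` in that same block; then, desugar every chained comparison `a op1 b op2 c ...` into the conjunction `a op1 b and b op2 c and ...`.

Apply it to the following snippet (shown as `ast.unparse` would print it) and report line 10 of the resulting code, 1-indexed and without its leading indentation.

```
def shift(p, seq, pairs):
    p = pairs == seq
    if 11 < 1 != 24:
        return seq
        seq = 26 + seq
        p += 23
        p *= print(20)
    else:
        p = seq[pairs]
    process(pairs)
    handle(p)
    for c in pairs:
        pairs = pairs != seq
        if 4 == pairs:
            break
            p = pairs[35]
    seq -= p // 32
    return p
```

pairs = pairs != seq

Transformed code:
def shift(p, seq, pairs):
    p = pairs == seq
    if 11 < 1 and 1 != 24:
        return seq
    else:
        p = seq[pairs]
    process(pairs)
    handle(p)
    for c in pairs:
        pairs = pairs != seq
        if 4 == pairs:
            break
    seq -= p // 32
    return p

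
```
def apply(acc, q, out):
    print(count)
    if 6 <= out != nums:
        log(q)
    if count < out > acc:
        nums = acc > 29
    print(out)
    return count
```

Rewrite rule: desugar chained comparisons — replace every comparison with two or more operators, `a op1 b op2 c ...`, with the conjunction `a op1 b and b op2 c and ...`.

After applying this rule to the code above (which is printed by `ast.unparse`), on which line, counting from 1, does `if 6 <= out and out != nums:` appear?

3

Transformed code:
def apply(acc, q, out):
    print(count)
    if 6 <= out and out != nums:
        log(q)
    if count < out and out > acc:
        nums = acc > 29
    print(out)
    return count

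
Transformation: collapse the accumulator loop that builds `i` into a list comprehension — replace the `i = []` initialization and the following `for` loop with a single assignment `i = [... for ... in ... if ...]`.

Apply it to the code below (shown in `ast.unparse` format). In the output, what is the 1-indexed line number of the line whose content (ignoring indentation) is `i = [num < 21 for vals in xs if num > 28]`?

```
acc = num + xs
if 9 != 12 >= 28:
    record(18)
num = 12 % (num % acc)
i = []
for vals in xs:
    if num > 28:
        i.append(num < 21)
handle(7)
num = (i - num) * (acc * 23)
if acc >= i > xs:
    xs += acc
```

5

Transformed code:
acc = num + xs
if 9 != 12 >= 28:
    record(18)
num = 12 % (num % acc)
i = [num < 21 for vals in xs if num > 28]
handle(7)
num = (i - num) * (acc * 23)
if acc >= i > xs:
    xs += acc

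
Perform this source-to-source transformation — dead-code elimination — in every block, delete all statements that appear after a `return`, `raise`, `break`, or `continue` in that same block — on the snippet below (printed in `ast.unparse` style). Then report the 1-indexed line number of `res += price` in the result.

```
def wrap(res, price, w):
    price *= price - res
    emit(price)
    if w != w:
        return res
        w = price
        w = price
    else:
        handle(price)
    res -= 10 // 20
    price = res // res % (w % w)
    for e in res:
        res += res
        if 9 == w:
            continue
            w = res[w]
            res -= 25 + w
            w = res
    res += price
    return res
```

Transformed code:
def wrap(res, price, w):
    price *= price - res
    emit(price)
    if w != w:
        return res
    else:
        handle(price)
    res -= 10 // 20
    price = res // res % (w % w)
    for e in res:
        res += res
        if 9 == w:
            continue
    res += price
    return res

14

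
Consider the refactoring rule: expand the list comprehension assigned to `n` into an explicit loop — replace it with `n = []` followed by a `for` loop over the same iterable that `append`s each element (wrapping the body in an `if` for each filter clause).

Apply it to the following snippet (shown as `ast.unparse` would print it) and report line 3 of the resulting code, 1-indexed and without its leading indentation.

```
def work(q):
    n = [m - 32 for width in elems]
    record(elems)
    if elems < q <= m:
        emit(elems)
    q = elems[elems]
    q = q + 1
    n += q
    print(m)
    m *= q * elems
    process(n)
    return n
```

for width in elems:

Transformed code:
def work(q):
    n = []
    for width in elems:
        n.append(m - 32)
    record(elems)
    if elems < q <= m:
        emit(elems)
    q = elems[elems]
    q = q + 1
    n += q
    print(m)
    m *= q * elems
    process(n)
    return n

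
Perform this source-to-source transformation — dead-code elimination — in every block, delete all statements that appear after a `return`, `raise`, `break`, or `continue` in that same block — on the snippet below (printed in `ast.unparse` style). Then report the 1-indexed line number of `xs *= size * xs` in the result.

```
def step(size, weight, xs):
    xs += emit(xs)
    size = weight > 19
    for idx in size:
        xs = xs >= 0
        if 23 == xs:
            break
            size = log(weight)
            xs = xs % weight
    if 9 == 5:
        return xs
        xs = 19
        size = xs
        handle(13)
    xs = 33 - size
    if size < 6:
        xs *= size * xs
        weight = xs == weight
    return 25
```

12

Transformed code:
def step(size, weight, xs):
    xs += emit(xs)
    size = weight > 19
    for idx in size:
        xs = xs >= 0
        if 23 == xs:
            break
    if 9 == 5:
        return xs
    xs = 33 - size
    if size < 6:
        xs *= size * xs
        weight = xs == weight
    return 25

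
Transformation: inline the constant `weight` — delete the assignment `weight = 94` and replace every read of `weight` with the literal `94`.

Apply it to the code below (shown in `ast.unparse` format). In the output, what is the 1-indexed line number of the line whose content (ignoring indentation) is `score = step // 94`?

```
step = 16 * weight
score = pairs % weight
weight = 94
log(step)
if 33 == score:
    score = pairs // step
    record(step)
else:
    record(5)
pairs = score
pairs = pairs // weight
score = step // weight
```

11

Transformed code:
step = 16 * 94
score = pairs % 94
log(step)
if 33 == score:
    score = pairs // step
    record(step)
else:
    record(5)
pairs = score
pairs = pairs // 94
score = step // 94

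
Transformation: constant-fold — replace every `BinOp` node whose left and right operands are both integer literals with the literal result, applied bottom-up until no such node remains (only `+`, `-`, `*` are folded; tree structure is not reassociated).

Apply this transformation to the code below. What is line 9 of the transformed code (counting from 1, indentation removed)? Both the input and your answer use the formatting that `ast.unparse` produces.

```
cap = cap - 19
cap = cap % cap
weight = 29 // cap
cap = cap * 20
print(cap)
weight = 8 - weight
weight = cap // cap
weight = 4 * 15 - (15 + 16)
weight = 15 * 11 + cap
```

Transformed code:
cap = cap - 19
cap = cap % cap
weight = 29 // cap
cap = cap * 20
print(cap)
weight = 8 - weight
weight = cap // cap
weight = 29
weight = 165 + cap

weight = 165 + cap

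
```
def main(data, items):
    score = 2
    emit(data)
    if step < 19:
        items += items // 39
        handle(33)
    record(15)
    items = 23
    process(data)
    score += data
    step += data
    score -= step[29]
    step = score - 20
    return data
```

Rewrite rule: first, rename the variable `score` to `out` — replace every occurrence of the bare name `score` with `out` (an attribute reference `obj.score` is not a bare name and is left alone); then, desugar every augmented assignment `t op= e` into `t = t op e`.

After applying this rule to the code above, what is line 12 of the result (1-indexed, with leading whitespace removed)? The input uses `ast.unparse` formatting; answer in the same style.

out = out - step[29]

Transformed code:
def main(data, items):
    out = 2
    emit(data)
    if step < 19:
        items = items + items // 39
        handle(33)
    record(15)
    items = 23
    process(data)
    out = out + data
    step = step + data
    out = out - step[29]
    step = out - 20
    return data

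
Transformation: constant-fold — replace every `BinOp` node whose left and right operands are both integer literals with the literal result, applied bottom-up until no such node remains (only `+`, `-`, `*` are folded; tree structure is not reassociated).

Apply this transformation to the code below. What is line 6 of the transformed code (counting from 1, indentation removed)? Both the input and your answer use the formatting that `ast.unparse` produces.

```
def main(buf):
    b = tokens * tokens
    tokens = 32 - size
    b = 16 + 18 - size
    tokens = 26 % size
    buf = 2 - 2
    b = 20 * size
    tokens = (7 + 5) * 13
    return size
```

buf = 0

Transformed code:
def main(buf):
    b = tokens * tokens
    tokens = 32 - size
    b = 34 - size
    tokens = 26 % size
    buf = 0
    b = 20 * size
    tokens = 156
    return size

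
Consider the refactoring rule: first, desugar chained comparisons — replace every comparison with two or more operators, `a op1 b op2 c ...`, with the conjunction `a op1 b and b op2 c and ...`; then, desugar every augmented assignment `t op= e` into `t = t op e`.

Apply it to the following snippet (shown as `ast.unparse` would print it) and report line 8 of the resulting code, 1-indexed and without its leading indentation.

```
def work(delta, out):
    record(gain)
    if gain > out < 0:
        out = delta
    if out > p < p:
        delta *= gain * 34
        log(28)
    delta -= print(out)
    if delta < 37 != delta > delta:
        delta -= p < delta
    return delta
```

delta = delta - print(out)

Transformed code:
def work(delta, out):
    record(gain)
    if gain > out and out < 0:
        out = delta
    if out > p and p < p:
        delta = delta * (gain * 34)
        log(28)
    delta = delta - print(out)
    if delta < 37 and 37 != delta and (delta > delta):
        delta = delta - (p < delta)
    return delta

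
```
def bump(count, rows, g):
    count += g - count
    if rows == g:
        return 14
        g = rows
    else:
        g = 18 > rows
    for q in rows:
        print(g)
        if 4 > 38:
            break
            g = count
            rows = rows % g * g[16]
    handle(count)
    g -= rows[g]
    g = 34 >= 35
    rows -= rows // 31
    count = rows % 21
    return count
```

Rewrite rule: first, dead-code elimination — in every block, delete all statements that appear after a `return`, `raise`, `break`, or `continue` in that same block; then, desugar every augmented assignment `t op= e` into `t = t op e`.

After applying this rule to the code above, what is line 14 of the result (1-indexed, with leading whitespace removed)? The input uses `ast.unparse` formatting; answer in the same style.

Transformed code:
def bump(count, rows, g):
    count = count + (g - count)
    if rows == g:
        return 14
    else:
        g = 18 > rows
    for q in rows:
        print(g)
        if 4 > 38:
            break
    handle(count)
    g = g - rows[g]
    g = 34 >= 35
    rows = rows - rows // 31
    count = rows % 21
    return count

rows = rows - rows // 31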